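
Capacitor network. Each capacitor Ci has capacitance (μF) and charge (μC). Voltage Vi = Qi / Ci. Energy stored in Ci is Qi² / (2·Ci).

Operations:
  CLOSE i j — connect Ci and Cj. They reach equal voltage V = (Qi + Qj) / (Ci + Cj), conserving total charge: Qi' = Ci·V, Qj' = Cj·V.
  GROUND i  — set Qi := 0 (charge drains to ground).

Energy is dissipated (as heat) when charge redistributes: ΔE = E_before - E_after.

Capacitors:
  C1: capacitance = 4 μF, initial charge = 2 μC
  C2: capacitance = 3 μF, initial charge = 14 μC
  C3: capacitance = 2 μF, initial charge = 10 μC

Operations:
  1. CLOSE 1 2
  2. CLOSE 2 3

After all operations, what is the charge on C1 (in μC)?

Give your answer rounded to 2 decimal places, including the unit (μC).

Initial: C1(4μF, Q=2μC, V=0.50V), C2(3μF, Q=14μC, V=4.67V), C3(2μF, Q=10μC, V=5.00V)
Op 1: CLOSE 1-2: Q_total=16.00, C_total=7.00, V=2.29; Q1=9.14, Q2=6.86; dissipated=14.881
Op 2: CLOSE 2-3: Q_total=16.86, C_total=5.00, V=3.37; Q2=10.11, Q3=6.74; dissipated=4.420
Final charges: Q1=9.14, Q2=10.11, Q3=6.74

Answer: 9.14 μC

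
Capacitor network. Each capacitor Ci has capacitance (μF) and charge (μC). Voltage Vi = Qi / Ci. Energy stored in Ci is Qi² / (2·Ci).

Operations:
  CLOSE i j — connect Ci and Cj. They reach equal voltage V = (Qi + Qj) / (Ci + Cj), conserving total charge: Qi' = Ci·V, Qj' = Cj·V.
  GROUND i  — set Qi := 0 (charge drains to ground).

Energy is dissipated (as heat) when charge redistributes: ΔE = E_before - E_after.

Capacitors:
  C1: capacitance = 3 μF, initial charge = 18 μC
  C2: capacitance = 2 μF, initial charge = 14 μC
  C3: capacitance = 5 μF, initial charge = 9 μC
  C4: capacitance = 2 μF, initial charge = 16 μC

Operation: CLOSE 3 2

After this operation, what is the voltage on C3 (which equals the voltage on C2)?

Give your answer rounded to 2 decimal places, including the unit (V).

Initial: C1(3μF, Q=18μC, V=6.00V), C2(2μF, Q=14μC, V=7.00V), C3(5μF, Q=9μC, V=1.80V), C4(2μF, Q=16μC, V=8.00V)
Op 1: CLOSE 3-2: Q_total=23.00, C_total=7.00, V=3.29; Q3=16.43, Q2=6.57; dissipated=19.314

Answer: 3.29 V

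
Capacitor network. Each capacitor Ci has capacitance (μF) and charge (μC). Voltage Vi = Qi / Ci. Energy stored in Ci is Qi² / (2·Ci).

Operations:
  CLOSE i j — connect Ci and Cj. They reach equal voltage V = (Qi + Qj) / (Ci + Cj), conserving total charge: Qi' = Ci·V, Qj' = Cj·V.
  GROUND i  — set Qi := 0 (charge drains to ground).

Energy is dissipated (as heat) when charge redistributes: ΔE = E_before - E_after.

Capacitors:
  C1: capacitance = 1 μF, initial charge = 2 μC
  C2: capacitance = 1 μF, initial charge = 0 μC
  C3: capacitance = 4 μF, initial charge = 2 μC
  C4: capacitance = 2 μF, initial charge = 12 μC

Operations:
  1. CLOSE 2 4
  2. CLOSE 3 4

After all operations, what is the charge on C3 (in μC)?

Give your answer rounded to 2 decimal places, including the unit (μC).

Answer: 6.67 μC

Derivation:
Initial: C1(1μF, Q=2μC, V=2.00V), C2(1μF, Q=0μC, V=0.00V), C3(4μF, Q=2μC, V=0.50V), C4(2μF, Q=12μC, V=6.00V)
Op 1: CLOSE 2-4: Q_total=12.00, C_total=3.00, V=4.00; Q2=4.00, Q4=8.00; dissipated=12.000
Op 2: CLOSE 3-4: Q_total=10.00, C_total=6.00, V=1.67; Q3=6.67, Q4=3.33; dissipated=8.167
Final charges: Q1=2.00, Q2=4.00, Q3=6.67, Q4=3.33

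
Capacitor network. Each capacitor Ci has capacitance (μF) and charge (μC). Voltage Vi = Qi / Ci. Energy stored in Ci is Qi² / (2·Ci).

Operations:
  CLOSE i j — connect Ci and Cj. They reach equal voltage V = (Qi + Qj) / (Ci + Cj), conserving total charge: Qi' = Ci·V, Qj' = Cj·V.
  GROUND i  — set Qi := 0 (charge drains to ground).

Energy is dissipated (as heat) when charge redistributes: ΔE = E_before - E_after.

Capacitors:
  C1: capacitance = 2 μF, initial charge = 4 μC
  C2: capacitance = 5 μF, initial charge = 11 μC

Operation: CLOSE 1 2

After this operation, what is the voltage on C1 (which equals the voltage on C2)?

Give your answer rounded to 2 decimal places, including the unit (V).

Initial: C1(2μF, Q=4μC, V=2.00V), C2(5μF, Q=11μC, V=2.20V)
Op 1: CLOSE 1-2: Q_total=15.00, C_total=7.00, V=2.14; Q1=4.29, Q2=10.71; dissipated=0.029

Answer: 2.14 V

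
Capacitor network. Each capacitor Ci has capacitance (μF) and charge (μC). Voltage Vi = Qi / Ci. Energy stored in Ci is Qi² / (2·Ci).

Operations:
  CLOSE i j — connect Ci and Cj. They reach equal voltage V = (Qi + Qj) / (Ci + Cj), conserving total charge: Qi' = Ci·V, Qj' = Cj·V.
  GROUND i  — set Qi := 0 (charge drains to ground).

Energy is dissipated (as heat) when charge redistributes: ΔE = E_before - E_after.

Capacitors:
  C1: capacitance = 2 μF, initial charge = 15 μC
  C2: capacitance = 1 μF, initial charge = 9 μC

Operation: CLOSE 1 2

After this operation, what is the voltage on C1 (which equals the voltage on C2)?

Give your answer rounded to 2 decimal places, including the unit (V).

Initial: C1(2μF, Q=15μC, V=7.50V), C2(1μF, Q=9μC, V=9.00V)
Op 1: CLOSE 1-2: Q_total=24.00, C_total=3.00, V=8.00; Q1=16.00, Q2=8.00; dissipated=0.750

Answer: 8.00 V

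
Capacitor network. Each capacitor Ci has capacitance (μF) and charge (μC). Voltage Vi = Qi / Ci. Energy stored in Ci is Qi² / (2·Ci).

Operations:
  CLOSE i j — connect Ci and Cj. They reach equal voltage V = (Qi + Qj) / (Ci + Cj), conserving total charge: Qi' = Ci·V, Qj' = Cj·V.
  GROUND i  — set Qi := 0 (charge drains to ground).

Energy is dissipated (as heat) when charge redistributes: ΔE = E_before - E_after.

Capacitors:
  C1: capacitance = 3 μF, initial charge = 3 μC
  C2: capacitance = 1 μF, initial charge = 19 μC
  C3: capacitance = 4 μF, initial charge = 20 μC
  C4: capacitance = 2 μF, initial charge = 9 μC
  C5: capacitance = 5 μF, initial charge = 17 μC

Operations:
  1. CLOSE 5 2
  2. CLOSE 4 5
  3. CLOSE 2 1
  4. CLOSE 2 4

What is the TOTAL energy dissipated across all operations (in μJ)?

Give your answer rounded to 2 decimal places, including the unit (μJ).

Initial: C1(3μF, Q=3μC, V=1.00V), C2(1μF, Q=19μC, V=19.00V), C3(4μF, Q=20μC, V=5.00V), C4(2μF, Q=9μC, V=4.50V), C5(5μF, Q=17μC, V=3.40V)
Op 1: CLOSE 5-2: Q_total=36.00, C_total=6.00, V=6.00; Q5=30.00, Q2=6.00; dissipated=101.400
Op 2: CLOSE 4-5: Q_total=39.00, C_total=7.00, V=5.57; Q4=11.14, Q5=27.86; dissipated=1.607
Op 3: CLOSE 2-1: Q_total=9.00, C_total=4.00, V=2.25; Q2=2.25, Q1=6.75; dissipated=9.375
Op 4: CLOSE 2-4: Q_total=13.39, C_total=3.00, V=4.46; Q2=4.46, Q4=8.93; dissipated=3.677
Total dissipated: 116.059 μJ

Answer: 116.06 μJ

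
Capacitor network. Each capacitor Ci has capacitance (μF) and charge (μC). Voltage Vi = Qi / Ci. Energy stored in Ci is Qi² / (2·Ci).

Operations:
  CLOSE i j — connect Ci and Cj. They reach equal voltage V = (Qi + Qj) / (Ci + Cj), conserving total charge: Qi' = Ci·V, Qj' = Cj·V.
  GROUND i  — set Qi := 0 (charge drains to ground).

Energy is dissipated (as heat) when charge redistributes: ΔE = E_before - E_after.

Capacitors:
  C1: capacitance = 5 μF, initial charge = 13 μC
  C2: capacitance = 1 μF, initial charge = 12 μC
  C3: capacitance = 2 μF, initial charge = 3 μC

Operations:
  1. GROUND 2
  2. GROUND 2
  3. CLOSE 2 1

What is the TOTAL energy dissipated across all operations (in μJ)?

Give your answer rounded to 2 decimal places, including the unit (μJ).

Initial: C1(5μF, Q=13μC, V=2.60V), C2(1μF, Q=12μC, V=12.00V), C3(2μF, Q=3μC, V=1.50V)
Op 1: GROUND 2: Q2=0; energy lost=72.000
Op 2: GROUND 2: Q2=0; energy lost=0.000
Op 3: CLOSE 2-1: Q_total=13.00, C_total=6.00, V=2.17; Q2=2.17, Q1=10.83; dissipated=2.817
Total dissipated: 74.817 μJ

Answer: 74.82 μJ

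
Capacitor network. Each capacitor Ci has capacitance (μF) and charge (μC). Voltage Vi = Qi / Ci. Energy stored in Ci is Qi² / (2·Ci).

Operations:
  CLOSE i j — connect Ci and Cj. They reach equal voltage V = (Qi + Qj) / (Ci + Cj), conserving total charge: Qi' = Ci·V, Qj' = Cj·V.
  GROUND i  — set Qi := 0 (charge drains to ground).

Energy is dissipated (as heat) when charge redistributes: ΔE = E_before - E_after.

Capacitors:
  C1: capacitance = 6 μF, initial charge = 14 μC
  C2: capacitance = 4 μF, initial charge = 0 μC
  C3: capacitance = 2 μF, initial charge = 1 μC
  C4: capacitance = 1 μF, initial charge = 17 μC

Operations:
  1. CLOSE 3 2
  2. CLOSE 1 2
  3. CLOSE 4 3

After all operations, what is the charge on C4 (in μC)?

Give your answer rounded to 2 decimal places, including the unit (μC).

Answer: 5.78 μC

Derivation:
Initial: C1(6μF, Q=14μC, V=2.33V), C2(4μF, Q=0μC, V=0.00V), C3(2μF, Q=1μC, V=0.50V), C4(1μF, Q=17μC, V=17.00V)
Op 1: CLOSE 3-2: Q_total=1.00, C_total=6.00, V=0.17; Q3=0.33, Q2=0.67; dissipated=0.167
Op 2: CLOSE 1-2: Q_total=14.67, C_total=10.00, V=1.47; Q1=8.80, Q2=5.87; dissipated=5.633
Op 3: CLOSE 4-3: Q_total=17.33, C_total=3.00, V=5.78; Q4=5.78, Q3=11.56; dissipated=94.454
Final charges: Q1=8.80, Q2=5.87, Q3=11.56, Q4=5.78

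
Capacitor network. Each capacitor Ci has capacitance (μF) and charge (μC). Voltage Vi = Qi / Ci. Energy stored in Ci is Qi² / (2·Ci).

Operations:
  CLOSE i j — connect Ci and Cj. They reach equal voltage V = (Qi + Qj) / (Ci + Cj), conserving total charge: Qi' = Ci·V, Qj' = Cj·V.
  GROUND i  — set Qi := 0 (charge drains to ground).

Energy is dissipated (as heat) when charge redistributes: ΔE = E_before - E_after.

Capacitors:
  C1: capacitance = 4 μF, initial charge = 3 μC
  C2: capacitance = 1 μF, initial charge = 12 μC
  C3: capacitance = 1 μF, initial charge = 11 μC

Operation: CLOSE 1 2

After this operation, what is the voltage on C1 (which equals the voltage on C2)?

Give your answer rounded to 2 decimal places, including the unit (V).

Answer: 3.00 V

Derivation:
Initial: C1(4μF, Q=3μC, V=0.75V), C2(1μF, Q=12μC, V=12.00V), C3(1μF, Q=11μC, V=11.00V)
Op 1: CLOSE 1-2: Q_total=15.00, C_total=5.00, V=3.00; Q1=12.00, Q2=3.00; dissipated=50.625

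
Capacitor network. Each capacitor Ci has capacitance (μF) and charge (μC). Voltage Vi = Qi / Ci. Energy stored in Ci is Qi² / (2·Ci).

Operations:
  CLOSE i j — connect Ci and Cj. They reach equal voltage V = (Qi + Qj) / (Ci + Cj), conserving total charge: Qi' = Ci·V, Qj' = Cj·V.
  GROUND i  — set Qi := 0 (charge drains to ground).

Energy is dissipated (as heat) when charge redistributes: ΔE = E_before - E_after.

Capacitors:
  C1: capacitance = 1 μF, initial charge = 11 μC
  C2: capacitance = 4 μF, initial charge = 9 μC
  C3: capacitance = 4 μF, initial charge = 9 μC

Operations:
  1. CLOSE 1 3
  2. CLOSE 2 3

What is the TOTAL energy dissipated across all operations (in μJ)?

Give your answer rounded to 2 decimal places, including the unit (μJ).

Answer: 33.69 μJ

Derivation:
Initial: C1(1μF, Q=11μC, V=11.00V), C2(4μF, Q=9μC, V=2.25V), C3(4μF, Q=9μC, V=2.25V)
Op 1: CLOSE 1-3: Q_total=20.00, C_total=5.00, V=4.00; Q1=4.00, Q3=16.00; dissipated=30.625
Op 2: CLOSE 2-3: Q_total=25.00, C_total=8.00, V=3.12; Q2=12.50, Q3=12.50; dissipated=3.062
Total dissipated: 33.688 μJ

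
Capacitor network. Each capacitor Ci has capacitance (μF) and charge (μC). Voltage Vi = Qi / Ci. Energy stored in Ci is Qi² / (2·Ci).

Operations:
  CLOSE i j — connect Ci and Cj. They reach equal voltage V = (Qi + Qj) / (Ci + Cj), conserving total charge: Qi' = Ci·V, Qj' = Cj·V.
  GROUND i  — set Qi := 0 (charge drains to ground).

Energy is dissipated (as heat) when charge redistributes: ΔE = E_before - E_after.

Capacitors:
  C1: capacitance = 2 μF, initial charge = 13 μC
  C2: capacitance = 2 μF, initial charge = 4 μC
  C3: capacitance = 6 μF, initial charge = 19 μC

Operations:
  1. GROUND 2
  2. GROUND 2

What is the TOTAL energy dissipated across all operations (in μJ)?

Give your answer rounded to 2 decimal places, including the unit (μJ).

Initial: C1(2μF, Q=13μC, V=6.50V), C2(2μF, Q=4μC, V=2.00V), C3(6μF, Q=19μC, V=3.17V)
Op 1: GROUND 2: Q2=0; energy lost=4.000
Op 2: GROUND 2: Q2=0; energy lost=0.000
Total dissipated: 4.000 μJ

Answer: 4.00 μJ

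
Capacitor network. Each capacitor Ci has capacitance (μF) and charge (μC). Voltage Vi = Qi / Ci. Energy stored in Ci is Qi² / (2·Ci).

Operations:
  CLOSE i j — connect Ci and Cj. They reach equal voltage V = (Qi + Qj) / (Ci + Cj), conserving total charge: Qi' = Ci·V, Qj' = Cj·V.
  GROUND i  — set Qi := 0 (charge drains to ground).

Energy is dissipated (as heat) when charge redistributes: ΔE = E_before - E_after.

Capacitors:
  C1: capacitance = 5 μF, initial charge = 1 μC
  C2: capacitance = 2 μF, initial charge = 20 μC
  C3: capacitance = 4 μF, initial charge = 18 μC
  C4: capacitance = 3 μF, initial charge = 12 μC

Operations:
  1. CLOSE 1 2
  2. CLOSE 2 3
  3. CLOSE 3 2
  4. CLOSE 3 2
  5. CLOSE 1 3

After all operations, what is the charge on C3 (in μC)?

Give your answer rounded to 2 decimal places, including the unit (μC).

Initial: C1(5μF, Q=1μC, V=0.20V), C2(2μF, Q=20μC, V=10.00V), C3(4μF, Q=18μC, V=4.50V), C4(3μF, Q=12μC, V=4.00V)
Op 1: CLOSE 1-2: Q_total=21.00, C_total=7.00, V=3.00; Q1=15.00, Q2=6.00; dissipated=68.600
Op 2: CLOSE 2-3: Q_total=24.00, C_total=6.00, V=4.00; Q2=8.00, Q3=16.00; dissipated=1.500
Op 3: CLOSE 3-2: Q_total=24.00, C_total=6.00, V=4.00; Q3=16.00, Q2=8.00; dissipated=0.000
Op 4: CLOSE 3-2: Q_total=24.00, C_total=6.00, V=4.00; Q3=16.00, Q2=8.00; dissipated=0.000
Op 5: CLOSE 1-3: Q_total=31.00, C_total=9.00, V=3.44; Q1=17.22, Q3=13.78; dissipated=1.111
Final charges: Q1=17.22, Q2=8.00, Q3=13.78, Q4=12.00

Answer: 13.78 μC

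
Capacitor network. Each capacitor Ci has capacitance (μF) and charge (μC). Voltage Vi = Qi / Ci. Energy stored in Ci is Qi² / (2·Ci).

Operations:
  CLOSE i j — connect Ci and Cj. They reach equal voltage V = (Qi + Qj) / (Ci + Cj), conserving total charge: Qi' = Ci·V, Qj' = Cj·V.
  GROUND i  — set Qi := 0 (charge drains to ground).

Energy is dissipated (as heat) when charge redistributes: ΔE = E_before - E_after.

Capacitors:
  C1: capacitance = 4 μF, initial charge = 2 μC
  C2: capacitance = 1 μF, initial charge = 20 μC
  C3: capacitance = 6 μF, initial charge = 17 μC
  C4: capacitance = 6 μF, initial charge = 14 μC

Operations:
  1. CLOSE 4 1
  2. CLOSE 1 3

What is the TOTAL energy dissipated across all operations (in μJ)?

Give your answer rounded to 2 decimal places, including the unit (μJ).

Initial: C1(4μF, Q=2μC, V=0.50V), C2(1μF, Q=20μC, V=20.00V), C3(6μF, Q=17μC, V=2.83V), C4(6μF, Q=14μC, V=2.33V)
Op 1: CLOSE 4-1: Q_total=16.00, C_total=10.00, V=1.60; Q4=9.60, Q1=6.40; dissipated=4.033
Op 2: CLOSE 1-3: Q_total=23.40, C_total=10.00, V=2.34; Q1=9.36, Q3=14.04; dissipated=1.825
Total dissipated: 5.859 μJ

Answer: 5.86 μJ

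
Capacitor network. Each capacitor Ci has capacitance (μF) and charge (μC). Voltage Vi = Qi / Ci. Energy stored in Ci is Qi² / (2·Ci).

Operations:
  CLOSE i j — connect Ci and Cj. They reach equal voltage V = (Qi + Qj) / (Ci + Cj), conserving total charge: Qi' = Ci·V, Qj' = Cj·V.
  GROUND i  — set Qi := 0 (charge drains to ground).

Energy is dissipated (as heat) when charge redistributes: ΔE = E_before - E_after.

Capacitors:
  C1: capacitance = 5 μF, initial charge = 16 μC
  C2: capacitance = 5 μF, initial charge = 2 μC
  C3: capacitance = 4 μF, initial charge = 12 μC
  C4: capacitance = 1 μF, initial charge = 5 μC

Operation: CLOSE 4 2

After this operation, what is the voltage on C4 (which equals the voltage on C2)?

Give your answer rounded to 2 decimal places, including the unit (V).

Initial: C1(5μF, Q=16μC, V=3.20V), C2(5μF, Q=2μC, V=0.40V), C3(4μF, Q=12μC, V=3.00V), C4(1μF, Q=5μC, V=5.00V)
Op 1: CLOSE 4-2: Q_total=7.00, C_total=6.00, V=1.17; Q4=1.17, Q2=5.83; dissipated=8.817

Answer: 1.17 V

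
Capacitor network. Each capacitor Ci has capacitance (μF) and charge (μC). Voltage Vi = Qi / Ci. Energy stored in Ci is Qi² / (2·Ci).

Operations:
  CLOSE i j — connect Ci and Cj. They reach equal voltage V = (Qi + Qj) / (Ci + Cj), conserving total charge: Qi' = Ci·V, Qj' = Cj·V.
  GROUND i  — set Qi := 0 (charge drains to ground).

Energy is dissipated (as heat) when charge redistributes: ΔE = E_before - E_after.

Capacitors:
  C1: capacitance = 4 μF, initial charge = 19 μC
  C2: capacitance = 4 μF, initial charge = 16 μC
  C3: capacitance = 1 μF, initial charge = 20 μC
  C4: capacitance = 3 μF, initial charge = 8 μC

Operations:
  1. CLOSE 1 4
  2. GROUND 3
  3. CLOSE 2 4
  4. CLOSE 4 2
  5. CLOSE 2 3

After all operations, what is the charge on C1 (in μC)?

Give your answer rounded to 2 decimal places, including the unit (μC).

Answer: 15.43 μC

Derivation:
Initial: C1(4μF, Q=19μC, V=4.75V), C2(4μF, Q=16μC, V=4.00V), C3(1μF, Q=20μC, V=20.00V), C4(3μF, Q=8μC, V=2.67V)
Op 1: CLOSE 1-4: Q_total=27.00, C_total=7.00, V=3.86; Q1=15.43, Q4=11.57; dissipated=3.720
Op 2: GROUND 3: Q3=0; energy lost=200.000
Op 3: CLOSE 2-4: Q_total=27.57, C_total=7.00, V=3.94; Q2=15.76, Q4=11.82; dissipated=0.017
Op 4: CLOSE 4-2: Q_total=27.57, C_total=7.00, V=3.94; Q4=11.82, Q2=15.76; dissipated=0.000
Op 5: CLOSE 2-3: Q_total=15.76, C_total=5.00, V=3.15; Q2=12.60, Q3=3.15; dissipated=6.206
Final charges: Q1=15.43, Q2=12.60, Q3=3.15, Q4=11.82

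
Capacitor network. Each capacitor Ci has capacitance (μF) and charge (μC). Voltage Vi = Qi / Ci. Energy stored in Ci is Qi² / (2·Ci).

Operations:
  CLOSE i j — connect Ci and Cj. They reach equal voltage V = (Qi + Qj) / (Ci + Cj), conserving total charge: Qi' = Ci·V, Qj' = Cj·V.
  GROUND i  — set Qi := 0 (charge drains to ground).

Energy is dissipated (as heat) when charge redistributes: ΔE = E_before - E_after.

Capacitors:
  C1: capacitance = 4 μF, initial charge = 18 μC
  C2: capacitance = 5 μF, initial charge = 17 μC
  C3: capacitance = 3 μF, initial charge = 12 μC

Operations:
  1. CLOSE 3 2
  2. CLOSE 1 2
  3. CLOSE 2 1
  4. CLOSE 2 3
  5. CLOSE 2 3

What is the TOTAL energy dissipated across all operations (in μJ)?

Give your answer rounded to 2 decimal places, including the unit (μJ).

Initial: C1(4μF, Q=18μC, V=4.50V), C2(5μF, Q=17μC, V=3.40V), C3(3μF, Q=12μC, V=4.00V)
Op 1: CLOSE 3-2: Q_total=29.00, C_total=8.00, V=3.62; Q3=10.88, Q2=18.12; dissipated=0.338
Op 2: CLOSE 1-2: Q_total=36.12, C_total=9.00, V=4.01; Q1=16.06, Q2=20.07; dissipated=0.851
Op 3: CLOSE 2-1: Q_total=36.12, C_total=9.00, V=4.01; Q2=20.07, Q1=16.06; dissipated=0.000
Op 4: CLOSE 2-3: Q_total=30.94, C_total=8.00, V=3.87; Q2=19.34, Q3=11.60; dissipated=0.142
Op 5: CLOSE 2-3: Q_total=30.94, C_total=8.00, V=3.87; Q2=19.34, Q3=11.60; dissipated=0.000
Total dissipated: 1.330 μJ

Answer: 1.33 μJ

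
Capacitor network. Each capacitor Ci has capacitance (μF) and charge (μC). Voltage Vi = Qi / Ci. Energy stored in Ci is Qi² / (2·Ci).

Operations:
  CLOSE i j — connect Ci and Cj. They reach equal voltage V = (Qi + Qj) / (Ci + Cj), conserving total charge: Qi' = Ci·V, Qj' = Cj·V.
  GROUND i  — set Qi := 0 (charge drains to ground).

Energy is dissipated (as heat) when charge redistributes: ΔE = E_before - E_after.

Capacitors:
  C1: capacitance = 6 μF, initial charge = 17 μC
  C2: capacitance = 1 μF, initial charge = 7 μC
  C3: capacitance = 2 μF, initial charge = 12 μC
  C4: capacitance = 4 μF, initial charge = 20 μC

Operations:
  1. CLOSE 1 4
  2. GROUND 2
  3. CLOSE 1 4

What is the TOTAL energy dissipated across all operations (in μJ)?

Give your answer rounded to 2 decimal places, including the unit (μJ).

Answer: 30.13 μJ

Derivation:
Initial: C1(6μF, Q=17μC, V=2.83V), C2(1μF, Q=7μC, V=7.00V), C3(2μF, Q=12μC, V=6.00V), C4(4μF, Q=20μC, V=5.00V)
Op 1: CLOSE 1-4: Q_total=37.00, C_total=10.00, V=3.70; Q1=22.20, Q4=14.80; dissipated=5.633
Op 2: GROUND 2: Q2=0; energy lost=24.500
Op 3: CLOSE 1-4: Q_total=37.00, C_total=10.00, V=3.70; Q1=22.20, Q4=14.80; dissipated=0.000
Total dissipated: 30.133 μJ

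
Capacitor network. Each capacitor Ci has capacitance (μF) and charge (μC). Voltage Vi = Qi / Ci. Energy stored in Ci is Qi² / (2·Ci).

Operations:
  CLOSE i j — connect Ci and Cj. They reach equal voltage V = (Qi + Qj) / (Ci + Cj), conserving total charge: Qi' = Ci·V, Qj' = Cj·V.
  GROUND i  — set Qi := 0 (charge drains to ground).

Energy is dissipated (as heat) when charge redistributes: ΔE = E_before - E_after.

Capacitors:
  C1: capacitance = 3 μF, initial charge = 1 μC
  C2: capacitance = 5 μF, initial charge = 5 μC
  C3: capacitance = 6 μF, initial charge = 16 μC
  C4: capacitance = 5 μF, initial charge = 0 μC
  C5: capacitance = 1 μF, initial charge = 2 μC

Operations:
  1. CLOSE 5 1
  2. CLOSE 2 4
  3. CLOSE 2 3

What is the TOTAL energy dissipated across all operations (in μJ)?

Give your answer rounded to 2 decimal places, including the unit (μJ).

Answer: 8.69 μJ

Derivation:
Initial: C1(3μF, Q=1μC, V=0.33V), C2(5μF, Q=5μC, V=1.00V), C3(6μF, Q=16μC, V=2.67V), C4(5μF, Q=0μC, V=0.00V), C5(1μF, Q=2μC, V=2.00V)
Op 1: CLOSE 5-1: Q_total=3.00, C_total=4.00, V=0.75; Q5=0.75, Q1=2.25; dissipated=1.042
Op 2: CLOSE 2-4: Q_total=5.00, C_total=10.00, V=0.50; Q2=2.50, Q4=2.50; dissipated=1.250
Op 3: CLOSE 2-3: Q_total=18.50, C_total=11.00, V=1.68; Q2=8.41, Q3=10.09; dissipated=6.402
Total dissipated: 8.693 μJ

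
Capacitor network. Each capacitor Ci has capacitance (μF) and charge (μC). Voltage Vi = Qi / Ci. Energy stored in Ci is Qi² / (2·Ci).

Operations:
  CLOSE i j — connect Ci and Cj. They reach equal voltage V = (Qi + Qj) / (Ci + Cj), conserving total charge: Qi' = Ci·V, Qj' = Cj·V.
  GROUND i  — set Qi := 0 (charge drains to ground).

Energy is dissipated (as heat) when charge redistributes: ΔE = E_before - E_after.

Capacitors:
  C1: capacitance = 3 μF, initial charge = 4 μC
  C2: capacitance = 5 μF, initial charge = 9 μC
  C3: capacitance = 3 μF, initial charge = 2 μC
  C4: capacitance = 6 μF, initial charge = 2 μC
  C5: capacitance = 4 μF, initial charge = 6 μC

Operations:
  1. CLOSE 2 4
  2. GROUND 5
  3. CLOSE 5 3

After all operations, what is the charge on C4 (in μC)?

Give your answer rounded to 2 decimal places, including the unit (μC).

Answer: 6.00 μC

Derivation:
Initial: C1(3μF, Q=4μC, V=1.33V), C2(5μF, Q=9μC, V=1.80V), C3(3μF, Q=2μC, V=0.67V), C4(6μF, Q=2μC, V=0.33V), C5(4μF, Q=6μC, V=1.50V)
Op 1: CLOSE 2-4: Q_total=11.00, C_total=11.00, V=1.00; Q2=5.00, Q4=6.00; dissipated=2.933
Op 2: GROUND 5: Q5=0; energy lost=4.500
Op 3: CLOSE 5-3: Q_total=2.00, C_total=7.00, V=0.29; Q5=1.14, Q3=0.86; dissipated=0.381
Final charges: Q1=4.00, Q2=5.00, Q3=0.86, Q4=6.00, Q5=1.14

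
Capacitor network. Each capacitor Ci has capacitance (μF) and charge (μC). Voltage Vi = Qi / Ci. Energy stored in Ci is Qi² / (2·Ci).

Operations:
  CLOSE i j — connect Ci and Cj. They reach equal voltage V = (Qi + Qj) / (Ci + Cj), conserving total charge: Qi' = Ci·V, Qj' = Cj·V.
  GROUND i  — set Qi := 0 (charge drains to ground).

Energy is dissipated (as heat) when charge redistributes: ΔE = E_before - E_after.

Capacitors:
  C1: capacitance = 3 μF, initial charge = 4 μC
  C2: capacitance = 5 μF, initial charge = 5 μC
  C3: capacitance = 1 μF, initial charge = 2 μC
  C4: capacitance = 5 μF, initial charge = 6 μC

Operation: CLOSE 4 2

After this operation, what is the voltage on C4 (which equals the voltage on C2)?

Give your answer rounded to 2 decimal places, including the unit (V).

Initial: C1(3μF, Q=4μC, V=1.33V), C2(5μF, Q=5μC, V=1.00V), C3(1μF, Q=2μC, V=2.00V), C4(5μF, Q=6μC, V=1.20V)
Op 1: CLOSE 4-2: Q_total=11.00, C_total=10.00, V=1.10; Q4=5.50, Q2=5.50; dissipated=0.050

Answer: 1.10 V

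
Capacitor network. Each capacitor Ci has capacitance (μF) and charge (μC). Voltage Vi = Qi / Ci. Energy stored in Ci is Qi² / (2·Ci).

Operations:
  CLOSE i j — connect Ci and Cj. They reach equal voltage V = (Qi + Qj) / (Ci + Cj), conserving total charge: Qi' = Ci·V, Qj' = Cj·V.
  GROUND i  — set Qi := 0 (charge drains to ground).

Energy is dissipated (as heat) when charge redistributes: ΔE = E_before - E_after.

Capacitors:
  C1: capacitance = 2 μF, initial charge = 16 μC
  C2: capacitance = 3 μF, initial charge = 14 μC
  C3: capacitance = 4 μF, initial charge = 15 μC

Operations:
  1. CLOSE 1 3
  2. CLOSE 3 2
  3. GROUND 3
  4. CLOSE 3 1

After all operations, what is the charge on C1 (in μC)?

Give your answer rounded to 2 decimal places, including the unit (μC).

Initial: C1(2μF, Q=16μC, V=8.00V), C2(3μF, Q=14μC, V=4.67V), C3(4μF, Q=15μC, V=3.75V)
Op 1: CLOSE 1-3: Q_total=31.00, C_total=6.00, V=5.17; Q1=10.33, Q3=20.67; dissipated=12.042
Op 2: CLOSE 3-2: Q_total=34.67, C_total=7.00, V=4.95; Q3=19.81, Q2=14.86; dissipated=0.214
Op 3: GROUND 3: Q3=0; energy lost=49.052
Op 4: CLOSE 3-1: Q_total=10.33, C_total=6.00, V=1.72; Q3=6.89, Q1=3.44; dissipated=17.796
Final charges: Q1=3.44, Q2=14.86, Q3=6.89

Answer: 3.44 μC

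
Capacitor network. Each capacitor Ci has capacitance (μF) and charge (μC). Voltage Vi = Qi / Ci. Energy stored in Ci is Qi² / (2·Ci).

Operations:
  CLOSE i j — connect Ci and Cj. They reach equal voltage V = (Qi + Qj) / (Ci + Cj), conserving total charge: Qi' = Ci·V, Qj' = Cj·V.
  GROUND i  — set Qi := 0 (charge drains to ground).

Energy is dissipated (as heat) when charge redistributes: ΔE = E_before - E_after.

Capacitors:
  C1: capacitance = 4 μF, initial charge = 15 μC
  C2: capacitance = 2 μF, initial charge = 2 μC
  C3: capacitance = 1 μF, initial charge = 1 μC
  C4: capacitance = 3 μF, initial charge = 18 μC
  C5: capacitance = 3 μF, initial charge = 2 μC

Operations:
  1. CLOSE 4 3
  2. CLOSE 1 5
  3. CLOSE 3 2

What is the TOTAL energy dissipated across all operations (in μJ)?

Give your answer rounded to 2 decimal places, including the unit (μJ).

Answer: 22.21 μJ

Derivation:
Initial: C1(4μF, Q=15μC, V=3.75V), C2(2μF, Q=2μC, V=1.00V), C3(1μF, Q=1μC, V=1.00V), C4(3μF, Q=18μC, V=6.00V), C5(3μF, Q=2μC, V=0.67V)
Op 1: CLOSE 4-3: Q_total=19.00, C_total=4.00, V=4.75; Q4=14.25, Q3=4.75; dissipated=9.375
Op 2: CLOSE 1-5: Q_total=17.00, C_total=7.00, V=2.43; Q1=9.71, Q5=7.29; dissipated=8.149
Op 3: CLOSE 3-2: Q_total=6.75, C_total=3.00, V=2.25; Q3=2.25, Q2=4.50; dissipated=4.688
Total dissipated: 22.211 μJ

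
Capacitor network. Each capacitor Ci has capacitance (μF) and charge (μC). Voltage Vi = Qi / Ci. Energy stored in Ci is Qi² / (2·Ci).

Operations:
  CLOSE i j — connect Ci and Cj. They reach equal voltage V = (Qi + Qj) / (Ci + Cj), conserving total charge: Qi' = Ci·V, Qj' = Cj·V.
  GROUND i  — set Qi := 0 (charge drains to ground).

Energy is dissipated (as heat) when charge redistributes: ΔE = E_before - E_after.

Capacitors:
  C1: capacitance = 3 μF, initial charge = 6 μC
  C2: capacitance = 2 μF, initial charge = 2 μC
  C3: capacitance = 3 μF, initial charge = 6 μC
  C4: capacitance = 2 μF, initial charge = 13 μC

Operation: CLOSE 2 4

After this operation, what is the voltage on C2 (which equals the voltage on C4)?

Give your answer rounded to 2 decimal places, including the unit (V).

Answer: 3.75 V

Derivation:
Initial: C1(3μF, Q=6μC, V=2.00V), C2(2μF, Q=2μC, V=1.00V), C3(3μF, Q=6μC, V=2.00V), C4(2μF, Q=13μC, V=6.50V)
Op 1: CLOSE 2-4: Q_total=15.00, C_total=4.00, V=3.75; Q2=7.50, Q4=7.50; dissipated=15.125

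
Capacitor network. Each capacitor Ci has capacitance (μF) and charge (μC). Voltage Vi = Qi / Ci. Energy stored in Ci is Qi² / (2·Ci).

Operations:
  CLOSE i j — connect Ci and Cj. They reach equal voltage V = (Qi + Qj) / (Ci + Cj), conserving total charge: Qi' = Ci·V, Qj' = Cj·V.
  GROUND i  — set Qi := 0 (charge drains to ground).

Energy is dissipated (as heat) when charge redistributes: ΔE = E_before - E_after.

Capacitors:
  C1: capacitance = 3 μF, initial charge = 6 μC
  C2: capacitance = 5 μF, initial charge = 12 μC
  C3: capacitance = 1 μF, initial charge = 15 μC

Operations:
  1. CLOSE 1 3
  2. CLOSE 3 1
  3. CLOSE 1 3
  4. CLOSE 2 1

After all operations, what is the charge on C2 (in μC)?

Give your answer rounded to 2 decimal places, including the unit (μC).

Answer: 17.34 μC

Derivation:
Initial: C1(3μF, Q=6μC, V=2.00V), C2(5μF, Q=12μC, V=2.40V), C3(1μF, Q=15μC, V=15.00V)
Op 1: CLOSE 1-3: Q_total=21.00, C_total=4.00, V=5.25; Q1=15.75, Q3=5.25; dissipated=63.375
Op 2: CLOSE 3-1: Q_total=21.00, C_total=4.00, V=5.25; Q3=5.25, Q1=15.75; dissipated=0.000
Op 3: CLOSE 1-3: Q_total=21.00, C_total=4.00, V=5.25; Q1=15.75, Q3=5.25; dissipated=0.000
Op 4: CLOSE 2-1: Q_total=27.75, C_total=8.00, V=3.47; Q2=17.34, Q1=10.41; dissipated=7.615
Final charges: Q1=10.41, Q2=17.34, Q3=5.25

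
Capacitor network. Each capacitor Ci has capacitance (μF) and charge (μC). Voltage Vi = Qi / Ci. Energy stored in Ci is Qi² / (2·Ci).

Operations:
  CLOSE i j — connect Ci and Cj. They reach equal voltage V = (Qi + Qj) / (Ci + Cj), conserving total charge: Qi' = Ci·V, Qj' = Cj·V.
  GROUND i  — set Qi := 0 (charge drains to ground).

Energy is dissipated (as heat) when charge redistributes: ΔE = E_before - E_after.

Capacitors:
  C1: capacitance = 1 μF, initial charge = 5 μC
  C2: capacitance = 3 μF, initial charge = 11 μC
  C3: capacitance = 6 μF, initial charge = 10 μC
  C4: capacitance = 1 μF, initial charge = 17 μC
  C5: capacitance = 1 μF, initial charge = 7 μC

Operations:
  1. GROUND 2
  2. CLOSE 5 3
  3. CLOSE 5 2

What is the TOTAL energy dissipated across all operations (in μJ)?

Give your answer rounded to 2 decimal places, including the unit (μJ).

Initial: C1(1μF, Q=5μC, V=5.00V), C2(3μF, Q=11μC, V=3.67V), C3(6μF, Q=10μC, V=1.67V), C4(1μF, Q=17μC, V=17.00V), C5(1μF, Q=7μC, V=7.00V)
Op 1: GROUND 2: Q2=0; energy lost=20.167
Op 2: CLOSE 5-3: Q_total=17.00, C_total=7.00, V=2.43; Q5=2.43, Q3=14.57; dissipated=12.190
Op 3: CLOSE 5-2: Q_total=2.43, C_total=4.00, V=0.61; Q5=0.61, Q2=1.82; dissipated=2.212
Total dissipated: 34.569 μJ

Answer: 34.57 μJ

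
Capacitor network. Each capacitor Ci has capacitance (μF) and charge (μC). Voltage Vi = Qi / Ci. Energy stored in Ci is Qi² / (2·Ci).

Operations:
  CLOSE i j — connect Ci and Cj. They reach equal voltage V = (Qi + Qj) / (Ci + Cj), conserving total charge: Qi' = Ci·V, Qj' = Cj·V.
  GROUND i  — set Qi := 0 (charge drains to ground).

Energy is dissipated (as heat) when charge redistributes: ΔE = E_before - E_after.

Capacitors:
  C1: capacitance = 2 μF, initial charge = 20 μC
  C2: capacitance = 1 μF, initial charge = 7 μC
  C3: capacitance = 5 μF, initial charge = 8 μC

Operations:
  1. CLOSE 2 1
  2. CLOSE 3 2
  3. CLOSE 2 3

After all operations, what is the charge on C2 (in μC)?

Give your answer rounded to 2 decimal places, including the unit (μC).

Answer: 2.83 μC

Derivation:
Initial: C1(2μF, Q=20μC, V=10.00V), C2(1μF, Q=7μC, V=7.00V), C3(5μF, Q=8μC, V=1.60V)
Op 1: CLOSE 2-1: Q_total=27.00, C_total=3.00, V=9.00; Q2=9.00, Q1=18.00; dissipated=3.000
Op 2: CLOSE 3-2: Q_total=17.00, C_total=6.00, V=2.83; Q3=14.17, Q2=2.83; dissipated=22.817
Op 3: CLOSE 2-3: Q_total=17.00, C_total=6.00, V=2.83; Q2=2.83, Q3=14.17; dissipated=0.000
Final charges: Q1=18.00, Q2=2.83, Q3=14.17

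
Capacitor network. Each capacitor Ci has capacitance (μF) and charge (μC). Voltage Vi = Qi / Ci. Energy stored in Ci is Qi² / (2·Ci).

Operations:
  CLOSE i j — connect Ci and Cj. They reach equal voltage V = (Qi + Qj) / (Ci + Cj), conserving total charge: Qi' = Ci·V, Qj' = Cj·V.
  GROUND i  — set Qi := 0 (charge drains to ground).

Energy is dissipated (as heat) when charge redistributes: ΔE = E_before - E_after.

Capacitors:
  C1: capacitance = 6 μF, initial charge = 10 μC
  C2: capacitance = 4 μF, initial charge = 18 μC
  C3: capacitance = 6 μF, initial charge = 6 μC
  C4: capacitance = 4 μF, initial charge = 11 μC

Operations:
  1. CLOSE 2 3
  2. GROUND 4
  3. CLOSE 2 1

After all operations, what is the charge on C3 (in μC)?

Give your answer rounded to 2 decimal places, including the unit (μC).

Answer: 14.40 μC

Derivation:
Initial: C1(6μF, Q=10μC, V=1.67V), C2(4μF, Q=18μC, V=4.50V), C3(6μF, Q=6μC, V=1.00V), C4(4μF, Q=11μC, V=2.75V)
Op 1: CLOSE 2-3: Q_total=24.00, C_total=10.00, V=2.40; Q2=9.60, Q3=14.40; dissipated=14.700
Op 2: GROUND 4: Q4=0; energy lost=15.125
Op 3: CLOSE 2-1: Q_total=19.60, C_total=10.00, V=1.96; Q2=7.84, Q1=11.76; dissipated=0.645
Final charges: Q1=11.76, Q2=7.84, Q3=14.40, Q4=0.00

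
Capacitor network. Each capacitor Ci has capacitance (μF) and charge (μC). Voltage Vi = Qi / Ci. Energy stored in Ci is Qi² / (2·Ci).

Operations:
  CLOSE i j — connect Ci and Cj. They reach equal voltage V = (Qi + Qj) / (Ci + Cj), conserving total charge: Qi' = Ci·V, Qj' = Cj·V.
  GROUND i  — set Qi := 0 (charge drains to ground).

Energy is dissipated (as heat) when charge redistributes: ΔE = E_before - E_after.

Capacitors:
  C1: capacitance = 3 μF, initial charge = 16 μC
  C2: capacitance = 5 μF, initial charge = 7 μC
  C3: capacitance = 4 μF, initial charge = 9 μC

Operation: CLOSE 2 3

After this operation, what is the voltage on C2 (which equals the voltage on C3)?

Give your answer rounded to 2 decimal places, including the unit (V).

Answer: 1.78 V

Derivation:
Initial: C1(3μF, Q=16μC, V=5.33V), C2(5μF, Q=7μC, V=1.40V), C3(4μF, Q=9μC, V=2.25V)
Op 1: CLOSE 2-3: Q_total=16.00, C_total=9.00, V=1.78; Q2=8.89, Q3=7.11; dissipated=0.803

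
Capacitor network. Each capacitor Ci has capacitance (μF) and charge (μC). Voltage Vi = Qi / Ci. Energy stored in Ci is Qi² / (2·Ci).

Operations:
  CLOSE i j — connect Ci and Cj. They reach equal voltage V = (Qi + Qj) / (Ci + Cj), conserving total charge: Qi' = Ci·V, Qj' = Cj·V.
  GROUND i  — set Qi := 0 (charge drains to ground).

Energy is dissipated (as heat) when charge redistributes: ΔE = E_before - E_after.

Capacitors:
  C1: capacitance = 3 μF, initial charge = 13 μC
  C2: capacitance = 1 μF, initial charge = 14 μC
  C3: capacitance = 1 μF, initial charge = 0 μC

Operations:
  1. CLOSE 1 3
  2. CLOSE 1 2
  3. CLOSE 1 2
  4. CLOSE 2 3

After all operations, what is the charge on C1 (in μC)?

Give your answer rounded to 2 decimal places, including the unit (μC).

Initial: C1(3μF, Q=13μC, V=4.33V), C2(1μF, Q=14μC, V=14.00V), C3(1μF, Q=0μC, V=0.00V)
Op 1: CLOSE 1-3: Q_total=13.00, C_total=4.00, V=3.25; Q1=9.75, Q3=3.25; dissipated=7.042
Op 2: CLOSE 1-2: Q_total=23.75, C_total=4.00, V=5.94; Q1=17.81, Q2=5.94; dissipated=43.336
Op 3: CLOSE 1-2: Q_total=23.75, C_total=4.00, V=5.94; Q1=17.81, Q2=5.94; dissipated=0.000
Op 4: CLOSE 2-3: Q_total=9.19, C_total=2.00, V=4.59; Q2=4.59, Q3=4.59; dissipated=1.806
Final charges: Q1=17.81, Q2=4.59, Q3=4.59

Answer: 17.81 μC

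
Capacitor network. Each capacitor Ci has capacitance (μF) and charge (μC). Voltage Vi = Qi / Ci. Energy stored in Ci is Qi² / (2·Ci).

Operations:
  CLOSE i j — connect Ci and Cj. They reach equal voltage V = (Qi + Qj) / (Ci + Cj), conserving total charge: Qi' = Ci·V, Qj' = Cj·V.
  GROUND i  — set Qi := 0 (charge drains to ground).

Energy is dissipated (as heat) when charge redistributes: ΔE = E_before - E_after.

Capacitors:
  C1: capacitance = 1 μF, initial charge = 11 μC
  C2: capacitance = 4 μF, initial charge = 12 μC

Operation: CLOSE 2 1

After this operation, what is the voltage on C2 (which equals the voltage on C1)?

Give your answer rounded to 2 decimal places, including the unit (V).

Answer: 4.60 V

Derivation:
Initial: C1(1μF, Q=11μC, V=11.00V), C2(4μF, Q=12μC, V=3.00V)
Op 1: CLOSE 2-1: Q_total=23.00, C_total=5.00, V=4.60; Q2=18.40, Q1=4.60; dissipated=25.600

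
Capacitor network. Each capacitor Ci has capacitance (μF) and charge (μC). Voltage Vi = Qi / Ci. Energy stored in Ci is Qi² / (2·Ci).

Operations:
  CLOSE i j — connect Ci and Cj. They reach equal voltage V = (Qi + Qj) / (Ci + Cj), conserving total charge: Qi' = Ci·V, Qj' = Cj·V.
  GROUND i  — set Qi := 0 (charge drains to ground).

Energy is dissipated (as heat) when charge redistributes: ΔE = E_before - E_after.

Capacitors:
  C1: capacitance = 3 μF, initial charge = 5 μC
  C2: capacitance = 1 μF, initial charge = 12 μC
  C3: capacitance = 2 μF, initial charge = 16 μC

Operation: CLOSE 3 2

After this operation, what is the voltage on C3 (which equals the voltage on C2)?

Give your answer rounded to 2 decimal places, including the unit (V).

Answer: 9.33 V

Derivation:
Initial: C1(3μF, Q=5μC, V=1.67V), C2(1μF, Q=12μC, V=12.00V), C3(2μF, Q=16μC, V=8.00V)
Op 1: CLOSE 3-2: Q_total=28.00, C_total=3.00, V=9.33; Q3=18.67, Q2=9.33; dissipated=5.333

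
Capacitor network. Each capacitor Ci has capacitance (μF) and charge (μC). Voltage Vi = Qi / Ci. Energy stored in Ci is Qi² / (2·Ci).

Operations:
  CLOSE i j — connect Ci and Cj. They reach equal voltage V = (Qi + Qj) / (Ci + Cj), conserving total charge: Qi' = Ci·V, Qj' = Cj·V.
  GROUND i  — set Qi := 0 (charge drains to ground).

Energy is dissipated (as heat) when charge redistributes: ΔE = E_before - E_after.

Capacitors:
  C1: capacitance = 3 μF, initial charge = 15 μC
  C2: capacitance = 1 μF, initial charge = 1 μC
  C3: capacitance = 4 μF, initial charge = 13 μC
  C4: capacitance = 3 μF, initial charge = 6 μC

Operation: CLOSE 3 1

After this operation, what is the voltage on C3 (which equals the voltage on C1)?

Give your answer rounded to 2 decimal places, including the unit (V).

Initial: C1(3μF, Q=15μC, V=5.00V), C2(1μF, Q=1μC, V=1.00V), C3(4μF, Q=13μC, V=3.25V), C4(3μF, Q=6μC, V=2.00V)
Op 1: CLOSE 3-1: Q_total=28.00, C_total=7.00, V=4.00; Q3=16.00, Q1=12.00; dissipated=2.625

Answer: 4.00 V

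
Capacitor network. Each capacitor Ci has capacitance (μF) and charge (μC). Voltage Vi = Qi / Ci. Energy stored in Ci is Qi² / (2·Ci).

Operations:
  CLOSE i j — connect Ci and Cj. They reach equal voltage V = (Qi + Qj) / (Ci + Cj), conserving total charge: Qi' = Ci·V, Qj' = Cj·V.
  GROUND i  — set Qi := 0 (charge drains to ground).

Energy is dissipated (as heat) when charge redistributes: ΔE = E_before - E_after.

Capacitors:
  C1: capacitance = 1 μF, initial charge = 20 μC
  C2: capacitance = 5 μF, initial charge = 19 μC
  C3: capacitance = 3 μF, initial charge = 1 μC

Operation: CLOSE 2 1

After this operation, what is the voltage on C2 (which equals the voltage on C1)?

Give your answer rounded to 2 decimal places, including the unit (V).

Answer: 6.50 V

Derivation:
Initial: C1(1μF, Q=20μC, V=20.00V), C2(5μF, Q=19μC, V=3.80V), C3(3μF, Q=1μC, V=0.33V)
Op 1: CLOSE 2-1: Q_total=39.00, C_total=6.00, V=6.50; Q2=32.50, Q1=6.50; dissipated=109.350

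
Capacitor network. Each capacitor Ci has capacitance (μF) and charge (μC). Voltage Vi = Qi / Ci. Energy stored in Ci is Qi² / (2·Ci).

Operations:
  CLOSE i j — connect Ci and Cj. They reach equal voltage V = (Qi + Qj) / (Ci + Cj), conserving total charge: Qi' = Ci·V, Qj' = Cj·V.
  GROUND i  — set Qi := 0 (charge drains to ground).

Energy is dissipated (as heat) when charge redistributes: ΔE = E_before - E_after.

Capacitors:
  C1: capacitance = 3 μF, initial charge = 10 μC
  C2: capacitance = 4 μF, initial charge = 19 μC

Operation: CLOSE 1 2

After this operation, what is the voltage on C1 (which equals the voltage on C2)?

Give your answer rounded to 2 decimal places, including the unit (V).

Initial: C1(3μF, Q=10μC, V=3.33V), C2(4μF, Q=19μC, V=4.75V)
Op 1: CLOSE 1-2: Q_total=29.00, C_total=7.00, V=4.14; Q1=12.43, Q2=16.57; dissipated=1.720

Answer: 4.14 V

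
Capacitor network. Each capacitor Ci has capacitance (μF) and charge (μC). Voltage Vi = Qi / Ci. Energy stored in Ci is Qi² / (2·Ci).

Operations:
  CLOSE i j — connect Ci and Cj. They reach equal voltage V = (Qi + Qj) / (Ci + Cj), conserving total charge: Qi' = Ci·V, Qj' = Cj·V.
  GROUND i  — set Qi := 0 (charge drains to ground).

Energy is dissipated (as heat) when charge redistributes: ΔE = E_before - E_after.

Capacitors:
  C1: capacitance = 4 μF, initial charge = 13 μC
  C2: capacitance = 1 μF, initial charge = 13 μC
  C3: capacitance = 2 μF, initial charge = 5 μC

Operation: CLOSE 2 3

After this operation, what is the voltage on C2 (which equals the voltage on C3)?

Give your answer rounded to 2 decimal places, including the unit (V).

Initial: C1(4μF, Q=13μC, V=3.25V), C2(1μF, Q=13μC, V=13.00V), C3(2μF, Q=5μC, V=2.50V)
Op 1: CLOSE 2-3: Q_total=18.00, C_total=3.00, V=6.00; Q2=6.00, Q3=12.00; dissipated=36.750

Answer: 6.00 V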